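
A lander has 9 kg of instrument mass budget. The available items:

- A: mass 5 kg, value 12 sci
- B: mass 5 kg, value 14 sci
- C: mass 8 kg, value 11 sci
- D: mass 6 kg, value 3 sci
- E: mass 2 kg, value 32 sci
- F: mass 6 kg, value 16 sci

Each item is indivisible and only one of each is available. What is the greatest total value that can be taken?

Check high-value combinations within 9 kg:
- E+F: mass 2+6=8, value 32+16=48
- B+E: mass 5+2=7, value 14+32=46
- A+E: mass 5+2=7, value 12+32=44
- D+E: mass 6+2=8, value 3+32=35
Best: 48 sci.

48 sci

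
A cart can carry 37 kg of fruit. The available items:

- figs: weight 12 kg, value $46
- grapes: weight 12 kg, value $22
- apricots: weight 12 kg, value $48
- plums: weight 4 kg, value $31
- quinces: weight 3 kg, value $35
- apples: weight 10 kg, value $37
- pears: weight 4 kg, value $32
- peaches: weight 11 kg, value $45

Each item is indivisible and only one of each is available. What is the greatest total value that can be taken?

This is a 0/1 knapsack; check combinations near the capacity.
- figs+apricots+plums+quinces+pears: weight 12+12+4+3+4=35, value 46+48+31+35+32=192
- apricots+plums+quinces+pears+peaches: weight 12+4+3+4+11=34, value 48+31+35+32+45=191
- figs+plums+quinces+pears+peaches: weight 12+4+3+4+11=34, value 46+31+35+32+45=189
- apricots+plums+quinces+apples+pears: weight 12+4+3+10+4=33, value 48+31+35+37+32=183
Best: $192.

$192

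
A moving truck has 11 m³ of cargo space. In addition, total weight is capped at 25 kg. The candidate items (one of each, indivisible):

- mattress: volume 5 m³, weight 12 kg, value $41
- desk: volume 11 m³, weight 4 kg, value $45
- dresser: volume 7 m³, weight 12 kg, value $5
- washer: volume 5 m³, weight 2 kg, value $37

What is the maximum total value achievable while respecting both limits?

Feasible sets respecting both limits:
- mattress+washer: volume 10, weight 14, value 78
- desk: volume 11, weight 4, value 45
- mattress: volume 5, weight 12, value 41
- washer: volume 5, weight 2, value 37
Best: $78.

$78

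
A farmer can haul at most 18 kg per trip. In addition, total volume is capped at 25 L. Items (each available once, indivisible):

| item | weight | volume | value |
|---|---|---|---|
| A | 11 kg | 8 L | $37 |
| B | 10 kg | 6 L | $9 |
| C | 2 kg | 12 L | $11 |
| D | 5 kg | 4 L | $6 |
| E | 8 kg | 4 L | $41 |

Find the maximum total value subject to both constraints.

Feasible sets respecting both limits:
- C+D+E: weight 15, volume 20, value 58
- A+C+D: weight 18, volume 24, value 54
- C+E: weight 10, volume 16, value 52
Best: $58.

$58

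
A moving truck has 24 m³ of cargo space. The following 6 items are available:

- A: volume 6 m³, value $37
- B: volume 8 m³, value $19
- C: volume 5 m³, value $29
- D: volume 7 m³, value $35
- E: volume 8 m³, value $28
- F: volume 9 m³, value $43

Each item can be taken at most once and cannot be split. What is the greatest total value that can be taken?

$115

Check high-value combinations within 24 m³:
- A+D+F: volume 6+7+9=22, value 37+35+43=115
- A+C+F: volume 6+5+9=20, value 37+29+43=109
- A+E+F: volume 6+8+9=23, value 37+28+43=108
- C+D+F: volume 5+7+9=21, value 29+35+43=107
- D+E+F: volume 7+8+9=24, value 35+28+43=106
Best: $115.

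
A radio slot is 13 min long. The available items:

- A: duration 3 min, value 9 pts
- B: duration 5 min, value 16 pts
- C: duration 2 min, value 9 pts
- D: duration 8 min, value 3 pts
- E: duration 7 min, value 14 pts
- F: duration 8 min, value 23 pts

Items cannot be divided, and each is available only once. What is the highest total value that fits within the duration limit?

41 pts

Check high-value combinations within 13 min:
- A+C+F: duration 3+2+8=13, value 9+9+23=41
- B+F: duration 5+8=13, value 16+23=39
- A+B+C: duration 3+5+2=10, value 9+16+9=34
Best: 41 pts.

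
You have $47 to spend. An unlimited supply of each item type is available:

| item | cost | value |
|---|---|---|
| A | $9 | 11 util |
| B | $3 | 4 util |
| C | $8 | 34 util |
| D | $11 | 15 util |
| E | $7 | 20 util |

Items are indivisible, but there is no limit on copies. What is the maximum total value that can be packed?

Best value-per-unit is C at 34/8; filling with it alone gives 5×34 = 170.
Optimal mix: 5×C + 1×E → cost 47, value 190.

190 util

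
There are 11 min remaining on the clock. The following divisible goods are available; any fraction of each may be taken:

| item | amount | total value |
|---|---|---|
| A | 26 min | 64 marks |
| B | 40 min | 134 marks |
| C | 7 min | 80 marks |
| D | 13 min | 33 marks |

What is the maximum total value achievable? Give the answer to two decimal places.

93.40

Take in order of value per unit:
- C (80/7 per unit): all 7 → value 80, running total 80.00
- B (134/40 per unit): 4 of 40 → value 4×134/40 = 13.4000, running total 93.40
Total 93.40.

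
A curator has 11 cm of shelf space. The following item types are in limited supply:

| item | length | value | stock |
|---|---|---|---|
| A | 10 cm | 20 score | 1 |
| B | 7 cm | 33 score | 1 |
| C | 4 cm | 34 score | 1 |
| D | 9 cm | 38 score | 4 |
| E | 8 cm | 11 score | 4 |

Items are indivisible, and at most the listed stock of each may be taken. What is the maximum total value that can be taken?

Top feasible selections:
- 1×B + 1×C: length 11, value 67
- 1×D: length 9, value 38
- 1×C: length 4, value 34
Best: 67 score.

67 score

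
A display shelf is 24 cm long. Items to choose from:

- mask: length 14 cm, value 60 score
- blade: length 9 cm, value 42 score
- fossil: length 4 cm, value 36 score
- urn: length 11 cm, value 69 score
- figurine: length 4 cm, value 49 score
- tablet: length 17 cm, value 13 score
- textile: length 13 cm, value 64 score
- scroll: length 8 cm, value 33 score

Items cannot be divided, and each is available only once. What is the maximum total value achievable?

Check high-value combinations within 24 cm:
- blade+urn+figurine: length 9+11+4=24, value 42+69+49=160
- fossil+urn+figurine: length 4+11+4=19, value 36+69+49=154
- urn+figurine+scroll: length 11+4+8=23, value 69+49+33=151
- fossil+figurine+textile: length 4+4+13=21, value 36+49+64=149
- blade+fossil+urn: length 9+4+11=24, value 42+36+69=147
Best: 160 score.

160 score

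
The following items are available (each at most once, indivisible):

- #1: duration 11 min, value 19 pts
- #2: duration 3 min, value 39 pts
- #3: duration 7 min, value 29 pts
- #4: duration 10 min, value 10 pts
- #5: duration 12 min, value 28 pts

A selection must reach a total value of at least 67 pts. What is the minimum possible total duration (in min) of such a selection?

10

Subsets with value ≥ 67, sorted by total duration:
- #2+#3: duration 10, value 68
- #2+#5: duration 15, value 67
- #2+#3+#4: duration 20, value 78
- #1+#2+#3: duration 21, value 87
Minimum duration: 10 min.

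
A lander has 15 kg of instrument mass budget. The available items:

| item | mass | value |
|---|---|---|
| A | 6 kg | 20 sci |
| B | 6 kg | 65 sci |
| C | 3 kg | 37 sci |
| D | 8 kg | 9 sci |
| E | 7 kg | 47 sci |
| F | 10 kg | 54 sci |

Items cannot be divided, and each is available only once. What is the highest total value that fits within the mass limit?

122 sci

Check high-value combinations within 15 kg:
- A+B+C: mass 6+6+3=15, value 20+65+37=122
- B+E: mass 6+7=13, value 65+47=112
- B+C: mass 6+3=9, value 65+37=102
- C+F: mass 3+10=13, value 37+54=91
Best: 122 sci.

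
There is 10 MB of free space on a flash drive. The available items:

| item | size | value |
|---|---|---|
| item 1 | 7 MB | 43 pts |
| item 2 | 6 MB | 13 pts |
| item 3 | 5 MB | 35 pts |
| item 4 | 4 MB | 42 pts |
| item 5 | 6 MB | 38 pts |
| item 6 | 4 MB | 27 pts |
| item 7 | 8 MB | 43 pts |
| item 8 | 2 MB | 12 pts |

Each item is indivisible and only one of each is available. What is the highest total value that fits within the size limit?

81 pts

Check high-value combinations within 10 MB:
- item 4+item 6+item 8: size 4+4+2=10, value 42+27+12=81
- item 4+item 5: size 4+6=10, value 42+38=80
- item 3+item 4: size 5+4=9, value 35+42=77
- item 4+item 6: size 4+4=8, value 42+27=69
- item 5+item 6: size 6+4=10, value 38+27=65
Best: 81 pts.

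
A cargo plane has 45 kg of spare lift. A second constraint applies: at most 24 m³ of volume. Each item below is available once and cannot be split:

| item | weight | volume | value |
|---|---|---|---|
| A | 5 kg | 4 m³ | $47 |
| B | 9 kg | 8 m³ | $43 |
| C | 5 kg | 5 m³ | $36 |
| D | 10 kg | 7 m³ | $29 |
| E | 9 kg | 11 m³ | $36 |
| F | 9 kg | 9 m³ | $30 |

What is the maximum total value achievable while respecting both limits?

Feasible sets respecting both limits:
- A+B+C+D: weight 29, volume 24, value 155
- A+B+C: weight 19, volume 17, value 126
- A+B+E: weight 23, volume 23, value 126
- A+B+F: weight 23, volume 21, value 120
Best: $155.

$155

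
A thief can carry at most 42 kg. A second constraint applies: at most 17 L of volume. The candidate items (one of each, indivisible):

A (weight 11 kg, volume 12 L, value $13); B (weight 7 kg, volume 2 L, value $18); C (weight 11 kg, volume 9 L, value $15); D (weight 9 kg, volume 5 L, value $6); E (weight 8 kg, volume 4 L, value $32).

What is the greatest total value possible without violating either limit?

Feasible sets respecting both limits:
- B+C+E: weight 26, volume 15, value 65
- B+D+E: weight 24, volume 11, value 56
- B+E: weight 15, volume 6, value 50
Best: $65.

$65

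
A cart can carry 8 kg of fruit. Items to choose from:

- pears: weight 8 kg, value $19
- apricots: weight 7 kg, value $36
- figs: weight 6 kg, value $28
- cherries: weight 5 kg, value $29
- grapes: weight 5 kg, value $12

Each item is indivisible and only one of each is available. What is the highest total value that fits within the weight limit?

$36

This is a 0/1 knapsack; check combinations near the capacity.
- apricots: weight 7, value 36
- cherries: weight 5, value 29
- figs: weight 6, value 28
- pears: weight 8, value 19
Best: $36.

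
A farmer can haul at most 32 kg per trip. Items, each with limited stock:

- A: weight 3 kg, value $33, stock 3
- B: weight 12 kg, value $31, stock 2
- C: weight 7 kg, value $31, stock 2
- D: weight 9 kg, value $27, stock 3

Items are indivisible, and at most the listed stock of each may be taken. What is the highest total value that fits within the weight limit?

Top feasible selections:
- 3×A + 2×C + 1×D: weight 32, value 188
- 3×A + 2×C: weight 23, value 161
- 3×A + 1×B + 1×C: weight 28, value 161
Best: $188.

$188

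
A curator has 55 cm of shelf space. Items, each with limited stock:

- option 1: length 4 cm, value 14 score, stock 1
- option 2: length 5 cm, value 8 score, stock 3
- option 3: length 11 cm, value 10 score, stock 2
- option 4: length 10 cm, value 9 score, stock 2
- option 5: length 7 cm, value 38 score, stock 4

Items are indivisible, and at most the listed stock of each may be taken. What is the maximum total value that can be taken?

192 score

Top feasible selections:
- 1×option 1 + 2×option 2 + 1×option 3 + 4×option 5: length 53, value 192
- 1×option 1 + 2×option 2 + 1×option 4 + 4×option 5: length 52, value 191
- 1×option 1 + 3×option 2 + 4×option 5: length 47, value 190
Best: 192 score.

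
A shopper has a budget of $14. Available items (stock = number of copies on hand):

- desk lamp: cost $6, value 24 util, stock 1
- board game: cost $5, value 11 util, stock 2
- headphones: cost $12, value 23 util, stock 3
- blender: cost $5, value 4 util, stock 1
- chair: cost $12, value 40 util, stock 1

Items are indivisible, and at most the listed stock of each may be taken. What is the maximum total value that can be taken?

40 util

Top feasible selections:
- 1×chair: cost 12, value 40
- 1×desk lamp + 1×board game: cost 11, value 35
- 1×desk lamp + 1×blender: cost 11, value 28
Best: 40 util.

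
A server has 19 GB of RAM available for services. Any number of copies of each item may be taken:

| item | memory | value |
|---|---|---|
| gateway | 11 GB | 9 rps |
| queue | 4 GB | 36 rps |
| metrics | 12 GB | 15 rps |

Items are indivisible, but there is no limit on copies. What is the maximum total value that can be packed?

Best value-per-unit is queue at 36/4, and filling with it alone uses memory 4×4=16. No mix of the others beats 4×36 = 144.

144 rps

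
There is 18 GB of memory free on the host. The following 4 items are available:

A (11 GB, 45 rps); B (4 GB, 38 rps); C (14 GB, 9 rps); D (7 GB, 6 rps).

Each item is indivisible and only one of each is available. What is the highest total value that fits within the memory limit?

Check high-value combinations within 18 GB:
- A+B: memory 11+4=15, value 45+38=83
- A+D: memory 11+7=18, value 45+6=51
- B+C: memory 4+14=18, value 38+9=47
Best: 83 rps.

83 rps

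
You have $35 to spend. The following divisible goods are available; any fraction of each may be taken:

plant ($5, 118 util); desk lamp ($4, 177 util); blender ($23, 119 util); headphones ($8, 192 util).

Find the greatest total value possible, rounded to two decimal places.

580.13

Take in order of value per unit:
- desk lamp (177/4 per unit): all 4 → value 177, running total 177.00
- headphones (192/8 per unit): all 8 → value 192, running total 369.00
- plant (118/5 per unit): all 5 → value 118, running total 487.00
- blender (119/23 per unit): 18 of 23 → value 18×119/23 = 93.1304, running total 580.13
Total 580.13.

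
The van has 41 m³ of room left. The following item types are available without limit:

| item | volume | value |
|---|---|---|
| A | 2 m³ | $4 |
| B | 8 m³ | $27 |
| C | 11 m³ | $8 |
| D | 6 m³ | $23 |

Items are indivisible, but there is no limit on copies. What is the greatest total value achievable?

$146

Best value-per-unit is D at 23/6; filling with it alone gives 6×23 = 138.
Optimal mix: 2×A + 6×D → volume 40, value 146.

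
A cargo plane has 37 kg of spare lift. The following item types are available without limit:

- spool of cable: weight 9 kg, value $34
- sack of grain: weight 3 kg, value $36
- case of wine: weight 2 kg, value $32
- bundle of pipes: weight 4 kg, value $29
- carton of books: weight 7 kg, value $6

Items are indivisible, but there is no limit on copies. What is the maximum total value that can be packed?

Best value-per-unit is case of wine at 32/2; filling with it alone gives 18×32 = 576.
Optimal mix: 1×sack of grain + 17×case of wine → weight 37, value 580.

$580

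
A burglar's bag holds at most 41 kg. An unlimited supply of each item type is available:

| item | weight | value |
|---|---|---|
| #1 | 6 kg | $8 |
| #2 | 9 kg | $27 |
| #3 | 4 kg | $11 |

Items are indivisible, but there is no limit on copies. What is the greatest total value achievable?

Best value-per-unit is #2 at 27/9; filling with it alone gives 4×27 = 108.
Optimal mix: 4×#2 + 1×#3 → weight 40, value 119.

$119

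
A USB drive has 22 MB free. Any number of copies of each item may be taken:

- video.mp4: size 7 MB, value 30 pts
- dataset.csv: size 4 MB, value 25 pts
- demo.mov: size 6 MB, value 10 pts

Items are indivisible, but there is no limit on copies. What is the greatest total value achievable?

125 pts

Best value-per-unit is dataset.csv at 25/4, and filling with it alone uses size 5×4=20. No mix of the others beats 5×25 = 125.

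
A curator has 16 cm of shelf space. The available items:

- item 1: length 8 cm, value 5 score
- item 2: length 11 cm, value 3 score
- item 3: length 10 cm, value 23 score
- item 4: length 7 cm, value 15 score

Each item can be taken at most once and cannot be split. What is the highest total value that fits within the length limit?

23 score

Check high-value combinations within 16 cm:
- item 3: length 10, value 23
- item 1+item 4: length 8+7=15, value 5+15=20
- item 4: length 7, value 15
Best: 23 score.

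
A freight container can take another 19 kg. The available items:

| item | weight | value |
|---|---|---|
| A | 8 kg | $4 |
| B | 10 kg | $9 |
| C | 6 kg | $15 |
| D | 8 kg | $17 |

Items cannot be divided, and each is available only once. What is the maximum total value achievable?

$32

This is a 0/1 knapsack; check combinations near the capacity.
- C+D: weight 6+8=14, value 15+17=32
- B+D: weight 10+8=18, value 9+17=26
- B+C: weight 10+6=16, value 9+15=24
- A+D: weight 8+8=16, value 4+17=21
Best: $32.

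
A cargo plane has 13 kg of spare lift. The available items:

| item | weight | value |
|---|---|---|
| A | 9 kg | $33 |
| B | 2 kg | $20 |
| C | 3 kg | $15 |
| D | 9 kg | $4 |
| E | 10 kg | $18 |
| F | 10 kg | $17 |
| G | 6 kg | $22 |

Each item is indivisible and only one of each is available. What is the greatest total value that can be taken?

This is a 0/1 knapsack; check combinations near the capacity.
- B+C+G: weight 2+3+6=11, value 20+15+22=57
- A+B: weight 9+2=11, value 33+20=53
- A+C: weight 9+3=12, value 33+15=48
Best: $57.

$57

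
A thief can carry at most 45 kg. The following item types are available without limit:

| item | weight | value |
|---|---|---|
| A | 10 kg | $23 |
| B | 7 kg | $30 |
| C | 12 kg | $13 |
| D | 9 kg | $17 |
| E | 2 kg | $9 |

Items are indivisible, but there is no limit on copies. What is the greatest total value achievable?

$201

Best value-per-unit is E at 9/2; filling with it alone gives 22×9 = 198.
Optimal mix: 1×B + 19×E → weight 45, value 201.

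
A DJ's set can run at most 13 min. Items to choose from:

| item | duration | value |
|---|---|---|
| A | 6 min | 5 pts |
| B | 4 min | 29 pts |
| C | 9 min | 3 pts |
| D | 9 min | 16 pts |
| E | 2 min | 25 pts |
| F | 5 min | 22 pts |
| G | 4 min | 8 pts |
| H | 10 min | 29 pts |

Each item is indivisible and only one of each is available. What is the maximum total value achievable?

76 pts

This is a 0/1 knapsack; check combinations near the capacity.
- B+E+F: duration 4+2+5=11, value 29+25+22=76
- B+E+G: duration 4+2+4=10, value 29+25+8=62
- A+B+E: duration 6+4+2=12, value 5+29+25=59
- B+F+G: duration 4+5+4=13, value 29+22+8=59
Best: 76 pts.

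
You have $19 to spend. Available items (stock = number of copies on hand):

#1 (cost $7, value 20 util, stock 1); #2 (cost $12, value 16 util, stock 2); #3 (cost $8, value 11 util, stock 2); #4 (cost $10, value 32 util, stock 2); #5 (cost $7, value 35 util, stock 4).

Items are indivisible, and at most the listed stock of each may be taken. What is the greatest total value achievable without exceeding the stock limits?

Best selections within cost 19 and stock limits:
- 2×#5: cost 14, value 70
- 1×#4 + 1×#5: cost 17, value 67
Best: 70 util.

70 util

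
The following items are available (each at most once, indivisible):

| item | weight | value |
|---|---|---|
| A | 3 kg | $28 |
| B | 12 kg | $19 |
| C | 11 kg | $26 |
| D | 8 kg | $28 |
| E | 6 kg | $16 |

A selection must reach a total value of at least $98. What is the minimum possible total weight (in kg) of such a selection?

Subsets with value ≥ 98, sorted by total weight:
- A+C+D+E: weight 28, value 98
- A+B+C+D: weight 34, value 101
- A+B+C+D+E: weight 40, value 117
Minimum weight: 28 kg.

28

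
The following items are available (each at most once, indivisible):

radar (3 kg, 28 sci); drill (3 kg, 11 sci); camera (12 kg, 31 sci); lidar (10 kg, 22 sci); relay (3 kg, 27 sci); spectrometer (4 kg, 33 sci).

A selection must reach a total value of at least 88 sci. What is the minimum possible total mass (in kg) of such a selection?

10

Subsets with value ≥ 88, sorted by total mass:
- radar+relay+spectrometer: mass 10, value 88
- radar+drill+relay+spectrometer: mass 13, value 99
Minimum mass: 10 kg.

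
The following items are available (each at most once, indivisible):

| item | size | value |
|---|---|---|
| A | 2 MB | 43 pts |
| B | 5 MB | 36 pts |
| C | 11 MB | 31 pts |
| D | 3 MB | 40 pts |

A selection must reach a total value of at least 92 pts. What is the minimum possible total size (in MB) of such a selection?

Subsets with value ≥ 92, sorted by total size:
- A+B+D: size 10, value 119
- A+C+D: size 16, value 114
- A+B+C: size 18, value 110
- B+C+D: size 19, value 107
Minimum size: 10 MB.

10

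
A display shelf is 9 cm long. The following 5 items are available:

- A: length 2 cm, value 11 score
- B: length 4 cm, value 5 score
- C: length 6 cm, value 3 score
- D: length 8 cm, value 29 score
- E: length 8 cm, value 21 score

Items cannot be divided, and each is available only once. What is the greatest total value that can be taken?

Check high-value combinations within 9 cm:
- D: length 8, value 29
- E: length 8, value 21
- A+B: length 2+4=6, value 11+5=16
- A+C: length 2+6=8, value 11+3=14
Best: 29 score.

29 score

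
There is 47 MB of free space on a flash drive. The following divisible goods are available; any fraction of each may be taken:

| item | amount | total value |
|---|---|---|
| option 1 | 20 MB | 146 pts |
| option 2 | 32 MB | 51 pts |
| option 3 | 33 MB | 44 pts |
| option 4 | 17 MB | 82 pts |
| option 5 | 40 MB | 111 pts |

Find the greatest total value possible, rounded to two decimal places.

255.75

Take in order of value per unit:
- option 1 (146/20 per unit): all 20 → value 146, running total 146.00
- option 4 (82/17 per unit): all 17 → value 82, running total 228.00
- option 5 (111/40 per unit): 10 of 40 → value 10×111/40 = 27.7500, running total 255.75
Total 255.75.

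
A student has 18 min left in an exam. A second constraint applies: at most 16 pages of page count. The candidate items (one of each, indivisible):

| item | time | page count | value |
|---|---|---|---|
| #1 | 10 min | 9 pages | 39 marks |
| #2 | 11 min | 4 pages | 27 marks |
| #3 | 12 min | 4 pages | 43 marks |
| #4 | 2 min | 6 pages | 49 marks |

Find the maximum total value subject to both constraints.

92 marks

Feasible sets respecting both limits:
- #3+#4: time 14, page count 10, value 92
- #1+#4: time 12, page count 15, value 88
- #2+#4: time 13, page count 10, value 76
Best: 92 marks.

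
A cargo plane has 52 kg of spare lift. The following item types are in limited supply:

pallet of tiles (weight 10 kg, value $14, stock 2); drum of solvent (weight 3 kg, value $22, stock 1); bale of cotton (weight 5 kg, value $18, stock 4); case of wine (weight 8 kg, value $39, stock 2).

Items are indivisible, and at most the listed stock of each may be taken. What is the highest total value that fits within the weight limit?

$186

Top feasible selections:
- 1×pallet of tiles + 1×drum of solvent + 4×bale of cotton + 2×case of wine: weight 49, value 186
- 1×drum of solvent + 4×bale of cotton + 2×case of wine: weight 39, value 172
- 1×pallet of tiles + 1×drum of solvent + 3×bale of cotton + 2×case of wine: weight 44, value 168
- 1×pallet of tiles + 4×bale of cotton + 2×case of wine: weight 46, value 164
Best: $186.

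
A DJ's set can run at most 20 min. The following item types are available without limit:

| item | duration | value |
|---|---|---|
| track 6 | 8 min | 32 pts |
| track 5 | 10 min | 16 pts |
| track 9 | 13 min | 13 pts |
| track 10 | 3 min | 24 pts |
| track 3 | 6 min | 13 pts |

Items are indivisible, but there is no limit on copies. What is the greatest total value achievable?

Best value-per-unit is track 10 at 24/3, and filling with it alone uses duration 6×3=18. No mix of the others beats 6×24 = 144.

144 pts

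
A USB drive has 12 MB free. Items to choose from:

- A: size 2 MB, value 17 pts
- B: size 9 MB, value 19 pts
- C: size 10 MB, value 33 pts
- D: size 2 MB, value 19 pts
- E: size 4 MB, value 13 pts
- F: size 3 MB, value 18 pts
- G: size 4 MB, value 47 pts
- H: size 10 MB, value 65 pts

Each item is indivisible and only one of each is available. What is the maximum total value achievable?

Check high-value combinations within 12 MB:
- A+D+F+G: size 2+2+3+4=11, value 17+19+18+47=101
- A+D+E+G: size 2+2+4+4=12, value 17+19+13+47=96
- D+F+G: size 2+3+4=9, value 19+18+47=84
- D+H: size 2+10=12, value 19+65=84
- A+D+G: size 2+2+4=8, value 17+19+47=83
Best: 101 pts.

101 pts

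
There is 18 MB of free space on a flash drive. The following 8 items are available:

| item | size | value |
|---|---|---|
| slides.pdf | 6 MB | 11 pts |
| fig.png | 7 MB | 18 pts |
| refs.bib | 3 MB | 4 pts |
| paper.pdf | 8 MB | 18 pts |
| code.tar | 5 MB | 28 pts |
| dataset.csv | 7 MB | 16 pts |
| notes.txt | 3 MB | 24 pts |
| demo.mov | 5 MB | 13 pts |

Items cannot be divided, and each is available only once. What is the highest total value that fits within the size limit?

74 pts

Check high-value combinations within 18 MB:
- fig.png+refs.bib+code.tar+notes.txt: size 7+3+5+3=18, value 18+4+28+24=74
- refs.bib+code.tar+dataset.csv+notes.txt: size 3+5+7+3=18, value 4+28+16+24=72
- fig.png+code.tar+notes.txt: size 7+5+3=15, value 18+28+24=70
- paper.pdf+code.tar+notes.txt: size 8+5+3=16, value 18+28+24=70
- refs.bib+code.tar+notes.txt+demo.mov: size 3+5+3+5=16, value 4+28+24+13=69
Best: 74 pts.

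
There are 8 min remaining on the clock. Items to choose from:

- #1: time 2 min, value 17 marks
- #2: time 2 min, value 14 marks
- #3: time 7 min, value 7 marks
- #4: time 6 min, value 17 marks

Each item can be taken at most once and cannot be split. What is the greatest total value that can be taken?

34 marks

Check high-value combinations within 8 min:
- #1+#4: time 2+6=8, value 17+17=34
- #1+#2: time 2+2=4, value 17+14=31
- #2+#4: time 2+6=8, value 14+17=31
- #1: time 2, value 17
- #4: time 6, value 17
Best: 34 marks.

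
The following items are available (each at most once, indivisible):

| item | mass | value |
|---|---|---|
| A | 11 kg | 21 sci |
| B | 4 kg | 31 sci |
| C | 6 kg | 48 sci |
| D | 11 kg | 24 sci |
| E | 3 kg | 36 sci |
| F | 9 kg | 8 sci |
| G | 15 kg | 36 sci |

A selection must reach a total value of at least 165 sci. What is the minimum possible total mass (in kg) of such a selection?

Subsets with value ≥ 165, sorted by total mass:
- B+C+D+E+G: mass 39, value 175
- A+B+C+E+G: mass 39, value 172
- A+B+C+D+E+F: mass 44, value 168
Minimum mass: 39 kg.

39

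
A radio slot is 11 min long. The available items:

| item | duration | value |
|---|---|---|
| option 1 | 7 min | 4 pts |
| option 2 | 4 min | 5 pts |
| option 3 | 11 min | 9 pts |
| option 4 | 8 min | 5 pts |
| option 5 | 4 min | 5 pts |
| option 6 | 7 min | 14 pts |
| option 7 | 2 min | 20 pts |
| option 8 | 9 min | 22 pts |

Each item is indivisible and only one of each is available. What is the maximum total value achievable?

42 pts

Check high-value combinations within 11 min:
- option 7+option 8: duration 2+9=11, value 20+22=42
- option 6+option 7: duration 7+2=9, value 14+20=34
- option 2+option 5+option 7: duration 4+4+2=10, value 5+5+20=30
- option 2+option 7: duration 4+2=6, value 5+20=25
Best: 42 pts.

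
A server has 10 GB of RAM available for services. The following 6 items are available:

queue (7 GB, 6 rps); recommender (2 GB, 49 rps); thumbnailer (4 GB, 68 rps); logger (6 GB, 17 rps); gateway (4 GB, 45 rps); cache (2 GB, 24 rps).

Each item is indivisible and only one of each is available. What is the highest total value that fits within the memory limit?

162 rps

Check high-value combinations within 10 GB:
- recommender+thumbnailer+gateway: memory 2+4+4=10, value 49+68+45=162
- recommender+thumbnailer+cache: memory 2+4+2=8, value 49+68+24=141
- thumbnailer+gateway+cache: memory 4+4+2=10, value 68+45+24=137
- recommender+gateway+cache: memory 2+4+2=8, value 49+45+24=118
- recommender+thumbnailer: memory 2+4=6, value 49+68=117
Best: 162 rps.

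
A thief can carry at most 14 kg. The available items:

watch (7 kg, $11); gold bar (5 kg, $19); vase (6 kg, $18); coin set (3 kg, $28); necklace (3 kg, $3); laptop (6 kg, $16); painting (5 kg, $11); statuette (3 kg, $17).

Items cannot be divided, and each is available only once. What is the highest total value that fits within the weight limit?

Check high-value combinations within 14 kg:
- gold bar+coin set+necklace+statuette: weight 5+3+3+3=14, value 19+28+3+17=67
- gold bar+vase+coin set: weight 5+6+3=14, value 19+18+28=65
- gold bar+coin set+statuette: weight 5+3+3=11, value 19+28+17=64
Best: $67.

$67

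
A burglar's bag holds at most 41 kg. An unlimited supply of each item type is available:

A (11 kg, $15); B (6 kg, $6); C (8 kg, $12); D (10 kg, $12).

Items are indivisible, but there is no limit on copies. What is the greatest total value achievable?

Best value-per-unit is C at 12/8, and filling with it alone uses weight 5×8=40. No mix of the others beats 5×12 = 60.

$60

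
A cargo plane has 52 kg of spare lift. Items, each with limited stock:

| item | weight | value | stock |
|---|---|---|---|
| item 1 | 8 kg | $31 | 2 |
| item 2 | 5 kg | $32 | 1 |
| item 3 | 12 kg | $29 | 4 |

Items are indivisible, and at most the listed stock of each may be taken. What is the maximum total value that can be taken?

Best selections within weight 52 and stock limits:
- 2×item 1 + 1×item 2 + 2×item 3: weight 45, value 152
- 1×item 1 + 1×item 2 + 3×item 3: weight 49, value 150
- 2×item 1 + 3×item 3: weight 52, value 149
Best: $152.

$152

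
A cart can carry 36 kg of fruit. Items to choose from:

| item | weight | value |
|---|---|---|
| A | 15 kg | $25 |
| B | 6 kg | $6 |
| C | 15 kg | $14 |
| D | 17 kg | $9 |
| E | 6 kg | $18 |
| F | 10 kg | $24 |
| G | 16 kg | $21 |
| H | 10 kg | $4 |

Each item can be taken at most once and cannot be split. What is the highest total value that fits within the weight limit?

$67

Check high-value combinations within 36 kg:
- A+E+F: weight 15+6+10=31, value 25+18+24=67
- E+F+G: weight 6+10+16=32, value 18+24+21=63
- A+C+E: weight 15+15+6=36, value 25+14+18=57
- C+E+F: weight 15+6+10=31, value 14+18+24=56
Best: $67.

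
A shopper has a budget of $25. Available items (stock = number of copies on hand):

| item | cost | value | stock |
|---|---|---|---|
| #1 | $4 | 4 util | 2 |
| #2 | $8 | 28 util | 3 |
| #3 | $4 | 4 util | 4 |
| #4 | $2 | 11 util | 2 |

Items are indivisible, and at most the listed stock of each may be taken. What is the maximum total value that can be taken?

Top feasible selections:
- 3×#2: cost 24, value 84
- 2×#2 + 1×#3 + 2×#4: cost 24, value 82
Best: 84 util.

84 util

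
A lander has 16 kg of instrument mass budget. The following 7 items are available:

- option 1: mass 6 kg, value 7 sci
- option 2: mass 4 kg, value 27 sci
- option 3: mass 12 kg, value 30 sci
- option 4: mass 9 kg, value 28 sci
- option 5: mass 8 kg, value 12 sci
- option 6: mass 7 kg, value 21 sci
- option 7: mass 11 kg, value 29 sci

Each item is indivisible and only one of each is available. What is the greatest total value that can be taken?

57 sci

Check high-value combinations within 16 kg:
- option 2+option 3: mass 4+12=16, value 27+30=57
- option 2+option 7: mass 4+11=15, value 27+29=56
- option 2+option 4: mass 4+9=13, value 27+28=55
- option 4+option 6: mass 9+7=16, value 28+21=49
- option 2+option 6: mass 4+7=11, value 27+21=48
Best: 57 sci.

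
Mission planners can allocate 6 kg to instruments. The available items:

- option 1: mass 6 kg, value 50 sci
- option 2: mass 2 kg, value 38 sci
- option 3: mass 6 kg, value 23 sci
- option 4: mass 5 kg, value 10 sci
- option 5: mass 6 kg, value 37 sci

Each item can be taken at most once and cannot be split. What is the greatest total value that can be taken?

Check high-value combinations within 6 kg:
- option 1: mass 6, value 50
- option 2: mass 2, value 38
- option 5: mass 6, value 37
- option 3: mass 6, value 23
Best: 50 sci.

50 sci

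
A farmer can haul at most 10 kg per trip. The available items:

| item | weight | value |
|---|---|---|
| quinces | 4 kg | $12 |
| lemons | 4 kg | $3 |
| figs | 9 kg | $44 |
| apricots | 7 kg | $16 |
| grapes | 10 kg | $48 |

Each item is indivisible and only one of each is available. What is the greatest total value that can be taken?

Check high-value combinations within 10 kg:
- grapes: weight 10, value 48
- figs: weight 9, value 44
- apricots: weight 7, value 16
- quinces+lemons: weight 4+4=8, value 12+3=15
Best: $48.

$48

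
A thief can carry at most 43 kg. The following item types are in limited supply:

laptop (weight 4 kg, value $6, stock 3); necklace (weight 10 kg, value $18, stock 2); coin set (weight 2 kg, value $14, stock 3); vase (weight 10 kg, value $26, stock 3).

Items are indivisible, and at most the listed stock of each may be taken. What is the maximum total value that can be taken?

$126

Best selections within weight 43 and stock limits:
- 1×laptop + 3×coin set + 3×vase: weight 40, value 126
- 3×coin set + 3×vase: weight 36, value 120
- 1×laptop + 1×necklace + 3×coin set + 2×vase: weight 40, value 118
- 2×laptop + 2×coin set + 3×vase: weight 42, value 118
Best: $126.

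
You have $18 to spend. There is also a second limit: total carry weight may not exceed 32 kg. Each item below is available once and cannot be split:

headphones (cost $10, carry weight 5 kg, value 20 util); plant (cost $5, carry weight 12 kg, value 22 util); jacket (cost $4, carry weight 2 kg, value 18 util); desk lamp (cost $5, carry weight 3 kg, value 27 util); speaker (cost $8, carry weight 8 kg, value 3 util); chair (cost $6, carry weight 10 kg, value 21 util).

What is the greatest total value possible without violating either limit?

70 util

Feasible sets respecting both limits:
- plant+desk lamp+chair: cost 16, carry weight 25, value 70
- plant+jacket+desk lamp: cost 14, carry weight 17, value 67
- jacket+desk lamp+chair: cost 15, carry weight 15, value 66
- plant+jacket+chair: cost 15, carry weight 24, value 61
Best: 70 util.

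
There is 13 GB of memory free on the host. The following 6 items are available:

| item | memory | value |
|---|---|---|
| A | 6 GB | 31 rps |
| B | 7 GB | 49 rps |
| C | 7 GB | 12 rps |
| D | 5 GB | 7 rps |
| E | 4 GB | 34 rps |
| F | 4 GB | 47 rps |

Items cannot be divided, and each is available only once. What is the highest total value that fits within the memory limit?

96 rps

Check high-value combinations within 13 GB:
- B+F: memory 7+4=11, value 49+47=96
- D+E+F: memory 5+4+4=13, value 7+34+47=88
- B+E: memory 7+4=11, value 49+34=83
Best: 96 rps.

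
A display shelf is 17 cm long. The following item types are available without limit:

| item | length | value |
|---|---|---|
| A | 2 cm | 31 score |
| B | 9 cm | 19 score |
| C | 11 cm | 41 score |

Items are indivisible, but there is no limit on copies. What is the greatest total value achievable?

248 score

Best value-per-unit is A at 31/2, and filling with it alone uses length 8×2=16. No mix of the others beats 8×31 = 248.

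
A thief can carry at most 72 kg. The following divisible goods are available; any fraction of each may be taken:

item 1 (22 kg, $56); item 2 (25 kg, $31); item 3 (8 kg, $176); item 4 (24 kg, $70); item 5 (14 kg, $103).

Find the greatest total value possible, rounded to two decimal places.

Take in order of value per unit:
- item 3 (176/8 per unit): all 8 → value 176, running total 176.00
- item 5 (103/14 per unit): all 14 → value 103, running total 279.00
- item 4 (70/24 per unit): all 24 → value 70, running total 349.00
- item 1 (56/22 per unit): all 22 → value 56, running total 405.00
- item 2 (31/25 per unit): 4 of 25 → value 4×31/25 = 4.9600, running total 409.96
Total 409.96.

409.96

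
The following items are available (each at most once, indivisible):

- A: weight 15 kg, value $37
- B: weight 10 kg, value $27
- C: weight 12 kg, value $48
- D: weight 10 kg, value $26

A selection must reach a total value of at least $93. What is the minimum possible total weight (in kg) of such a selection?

32

Subsets with value ≥ 93, sorted by total weight:
- B+C+D: weight 32, value 101
- A+B+C: weight 37, value 112
- A+C+D: weight 37, value 111
Minimum weight: 32 kg.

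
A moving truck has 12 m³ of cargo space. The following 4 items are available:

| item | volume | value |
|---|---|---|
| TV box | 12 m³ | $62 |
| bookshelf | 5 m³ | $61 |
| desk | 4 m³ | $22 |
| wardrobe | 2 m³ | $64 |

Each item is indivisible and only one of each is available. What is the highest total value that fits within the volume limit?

$147

This is a 0/1 knapsack; check combinations near the capacity.
- bookshelf+desk+wardrobe: volume 5+4+2=11, value 61+22+64=147
- bookshelf+wardrobe: volume 5+2=7, value 61+64=125
- desk+wardrobe: volume 4+2=6, value 22+64=86
- bookshelf+desk: volume 5+4=9, value 61+22=83
Best: $147.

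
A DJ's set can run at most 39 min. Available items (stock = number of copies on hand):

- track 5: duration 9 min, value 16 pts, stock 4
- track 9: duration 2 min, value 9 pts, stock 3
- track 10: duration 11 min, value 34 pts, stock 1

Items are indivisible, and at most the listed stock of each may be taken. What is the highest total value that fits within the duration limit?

93 pts

Best selections within duration 39 and stock limits:
- 2×track 5 + 3×track 9 + 1×track 10: duration 35, value 93
- 2×track 5 + 2×track 9 + 1×track 10: duration 33, value 84
Best: 93 pts.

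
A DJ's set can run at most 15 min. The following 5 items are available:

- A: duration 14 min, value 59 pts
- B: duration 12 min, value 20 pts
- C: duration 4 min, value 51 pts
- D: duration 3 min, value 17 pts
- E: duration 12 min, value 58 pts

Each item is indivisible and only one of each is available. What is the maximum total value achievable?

Check high-value combinations within 15 min:
- D+E: duration 3+12=15, value 17+58=75
- C+D: duration 4+3=7, value 51+17=68
- A: duration 14, value 59
- E: duration 12, value 58
- C: duration 4, value 51
Best: 75 pts.

75 pts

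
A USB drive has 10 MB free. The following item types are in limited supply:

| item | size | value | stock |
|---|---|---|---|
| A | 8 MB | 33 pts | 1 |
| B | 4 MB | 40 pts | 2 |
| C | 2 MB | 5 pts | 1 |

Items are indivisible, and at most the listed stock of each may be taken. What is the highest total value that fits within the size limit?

85 pts

Best selections within size 10 and stock limits:
- 2×B + 1×C: size 10, value 85
- 2×B: size 8, value 80
- 1×B + 1×C: size 6, value 45
Best: 85 pts.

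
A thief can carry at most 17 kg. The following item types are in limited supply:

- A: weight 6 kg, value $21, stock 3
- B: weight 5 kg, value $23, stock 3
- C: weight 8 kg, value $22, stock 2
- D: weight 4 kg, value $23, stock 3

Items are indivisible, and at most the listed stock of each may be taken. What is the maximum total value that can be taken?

$92

Best selections within weight 17 and stock limits:
- 1×B + 3×D: weight 17, value 92
- 3×D: weight 12, value 69
Best: $92.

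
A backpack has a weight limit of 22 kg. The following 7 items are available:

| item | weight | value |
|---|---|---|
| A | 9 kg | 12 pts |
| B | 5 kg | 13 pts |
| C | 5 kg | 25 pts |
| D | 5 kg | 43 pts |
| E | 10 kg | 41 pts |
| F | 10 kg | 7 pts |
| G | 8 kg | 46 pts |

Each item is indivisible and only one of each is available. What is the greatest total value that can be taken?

114 pts

This is a 0/1 knapsack; check combinations near the capacity.
- C+D+G: weight 5+5+8=18, value 25+43+46=114
- C+D+E: weight 5+5+10=20, value 25+43+41=109
- B+D+G: weight 5+5+8=18, value 13+43+46=102
Best: 114 pts.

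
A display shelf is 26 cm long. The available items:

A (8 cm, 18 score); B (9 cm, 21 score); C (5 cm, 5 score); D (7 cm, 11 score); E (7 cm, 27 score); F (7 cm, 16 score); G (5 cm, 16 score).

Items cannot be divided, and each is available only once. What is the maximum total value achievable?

Check high-value combinations within 26 cm:
- D+E+F+G: length 7+7+7+5=26, value 11+27+16+16=70
- B+C+E+G: length 9+5+7+5=26, value 21+5+27+16=69
- A+B+E: length 8+9+7=24, value 18+21+27=66
Best: 70 score.

70 score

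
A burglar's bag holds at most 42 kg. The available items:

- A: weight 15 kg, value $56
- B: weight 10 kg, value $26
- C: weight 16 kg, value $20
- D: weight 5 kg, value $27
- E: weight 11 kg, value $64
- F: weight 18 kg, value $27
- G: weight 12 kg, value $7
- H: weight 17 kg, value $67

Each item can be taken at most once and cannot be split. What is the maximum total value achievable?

Check high-value combinations within 42 kg:
- A+B+D+E: weight 15+10+5+11=41, value 56+26+27+64=173
- D+E+H: weight 5+11+17=33, value 27+64+67=158
- B+E+H: weight 10+11+17=38, value 26+64+67=157
- A+D+H: weight 15+5+17=37, value 56+27+67=150
- A+B+H: weight 15+10+17=42, value 56+26+67=149
Best: $173.

$173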